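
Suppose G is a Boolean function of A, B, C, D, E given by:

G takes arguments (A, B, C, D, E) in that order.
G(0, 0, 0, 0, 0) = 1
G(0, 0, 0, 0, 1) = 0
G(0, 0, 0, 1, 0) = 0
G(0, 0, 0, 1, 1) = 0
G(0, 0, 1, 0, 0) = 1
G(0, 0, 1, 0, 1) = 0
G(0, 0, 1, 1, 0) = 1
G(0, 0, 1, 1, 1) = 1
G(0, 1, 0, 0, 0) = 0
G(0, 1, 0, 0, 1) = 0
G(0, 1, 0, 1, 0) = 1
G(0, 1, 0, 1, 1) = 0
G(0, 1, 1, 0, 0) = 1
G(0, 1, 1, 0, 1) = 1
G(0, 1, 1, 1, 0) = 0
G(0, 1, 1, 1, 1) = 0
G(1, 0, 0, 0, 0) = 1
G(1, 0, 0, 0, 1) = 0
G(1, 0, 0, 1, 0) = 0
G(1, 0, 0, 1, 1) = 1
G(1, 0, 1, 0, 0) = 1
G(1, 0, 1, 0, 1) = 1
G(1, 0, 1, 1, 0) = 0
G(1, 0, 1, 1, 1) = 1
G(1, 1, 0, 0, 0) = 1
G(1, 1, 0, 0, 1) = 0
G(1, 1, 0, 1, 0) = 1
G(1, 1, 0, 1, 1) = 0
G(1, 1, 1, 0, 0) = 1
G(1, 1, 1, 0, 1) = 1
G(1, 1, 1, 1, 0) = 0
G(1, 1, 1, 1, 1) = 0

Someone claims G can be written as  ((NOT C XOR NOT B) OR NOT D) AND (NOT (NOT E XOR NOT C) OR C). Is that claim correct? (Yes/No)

Check the formula against G row by row:
  A=0, B=0, C=0, D=0, E=0: formula gives 1, G = 1 ✓
  A=0, B=0, C=0, D=0, E=1: formula gives 0, G = 0 ✓
  A=0, B=0, C=0, D=1, E=0: formula gives 0, G = 0 ✓
  A=0, B=0, C=0, D=1, E=1: formula gives 0, G = 0 ✓
  …
  A=0, B=0, C=1, D=0, E=1: formula gives 1, but G = 0 ✗
A single disagreement suffices: at (0,0,1,0,1) they differ, so the formula does not compute G.

No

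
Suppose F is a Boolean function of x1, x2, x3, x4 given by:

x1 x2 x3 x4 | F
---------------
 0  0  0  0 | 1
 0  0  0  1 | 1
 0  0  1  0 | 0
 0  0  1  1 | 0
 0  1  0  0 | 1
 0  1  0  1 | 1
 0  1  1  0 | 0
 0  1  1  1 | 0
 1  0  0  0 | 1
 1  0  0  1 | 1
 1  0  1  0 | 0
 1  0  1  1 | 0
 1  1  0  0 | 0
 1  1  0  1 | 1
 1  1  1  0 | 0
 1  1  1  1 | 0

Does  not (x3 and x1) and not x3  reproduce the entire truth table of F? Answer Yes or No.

Evaluate not (x3 and x1) and not x3 on each row and compare to F:
  x1=0, x2=0, x3=0, x4=0: formula gives 1, F = 1 ✓
  x1=0, x2=0, x3=0, x4=1: formula gives 1, F = 1 ✓
  x1=0, x2=0, x3=1, x4=0: formula gives 0, F = 0 ✓
  x1=0, x2=0, x3=1, x4=1: formula gives 0, F = 0 ✓
  …
  x1=1, x2=1, x3=0, x4=0: formula gives 1, but F = 0 ✗
Row (1,1,0,0) is a counterexample, so the formula is not equivalent to F.

No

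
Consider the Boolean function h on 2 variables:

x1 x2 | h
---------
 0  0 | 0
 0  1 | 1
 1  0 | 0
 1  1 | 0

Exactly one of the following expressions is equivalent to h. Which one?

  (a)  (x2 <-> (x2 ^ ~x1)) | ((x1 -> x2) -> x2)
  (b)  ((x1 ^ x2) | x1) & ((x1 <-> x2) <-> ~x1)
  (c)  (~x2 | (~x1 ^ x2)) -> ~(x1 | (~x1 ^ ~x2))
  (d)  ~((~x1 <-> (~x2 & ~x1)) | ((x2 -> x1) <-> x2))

d

(a) fails at (1,0): the formula yields 1, h is 0.
(b) fails at (0,1): the formula yields 0, h is 1.
(c) fails at (0,0): the formula yields 1, h is 0.
That leaves (d). Evaluating it on every row reproduces the table of h exactly.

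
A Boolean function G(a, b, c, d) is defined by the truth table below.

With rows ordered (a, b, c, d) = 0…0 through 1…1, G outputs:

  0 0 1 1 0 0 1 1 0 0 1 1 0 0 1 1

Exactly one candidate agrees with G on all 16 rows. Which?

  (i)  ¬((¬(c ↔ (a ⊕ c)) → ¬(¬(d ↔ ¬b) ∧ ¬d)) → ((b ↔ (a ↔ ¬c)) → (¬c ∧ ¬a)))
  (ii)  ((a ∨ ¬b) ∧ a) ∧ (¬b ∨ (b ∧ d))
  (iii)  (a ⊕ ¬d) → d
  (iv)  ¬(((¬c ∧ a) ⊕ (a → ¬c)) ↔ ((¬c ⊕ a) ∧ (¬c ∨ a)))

(i): at (0,0,1,0) it gives 0, but G = 1 — eliminated.
(ii): at (0,0,1,0) it gives 0, but G = 1 — eliminated.
(iii): at (0,0,0,1) it gives 1, but G = 0 — eliminated.
(iv) is the remaining candidate, and it agrees with G on all 16 inputs.

iv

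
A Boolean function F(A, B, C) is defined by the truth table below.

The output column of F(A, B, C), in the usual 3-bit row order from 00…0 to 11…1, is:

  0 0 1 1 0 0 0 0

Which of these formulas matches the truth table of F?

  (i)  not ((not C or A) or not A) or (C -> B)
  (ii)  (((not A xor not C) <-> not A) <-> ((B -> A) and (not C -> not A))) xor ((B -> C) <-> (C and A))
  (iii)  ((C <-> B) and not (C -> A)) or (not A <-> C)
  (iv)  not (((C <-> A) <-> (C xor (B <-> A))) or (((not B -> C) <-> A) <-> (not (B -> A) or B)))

(i): at (0,0,0) it gives 1, but F = 0 — eliminated.
(ii): at (0,0,1) it gives 1, but F = 0 — eliminated.
(iii): at (0,0,1) it gives 1, but F = 0 — eliminated.
(iv) is the remaining candidate, and it agrees with F on all 8 inputs.

iv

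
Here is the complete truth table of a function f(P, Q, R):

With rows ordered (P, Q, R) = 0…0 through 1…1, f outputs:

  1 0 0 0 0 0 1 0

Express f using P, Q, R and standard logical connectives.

Collect the rows where f=1 — (0,0,0), (1,1,0) — and write one minterm per row: ¬P·¬Q·¬R, P·Q·¬R. Their union (logical OR) reproduces the table exactly.

f(P, Q, R) = ((¬P ∧ ¬Q) ∧ ¬R) ∨ ((P ∧ Q) ∧ ¬R)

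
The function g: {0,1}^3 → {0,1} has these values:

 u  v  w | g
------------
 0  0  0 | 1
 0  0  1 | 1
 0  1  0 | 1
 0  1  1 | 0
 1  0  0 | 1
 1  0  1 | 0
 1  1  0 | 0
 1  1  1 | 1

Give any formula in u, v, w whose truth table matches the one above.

The 0-rows are (0,1,1), (1,0,1), (1,1,0). Take each as a conjunction (¬u·v·w, u·¬v·w, u·v·¬w), form their disjunction, and complement — that gives a formula that is 1 everywhere g is.

g(u, v, w) = ((((u' · v) · w) + ((u · v') · w)) + ((u · v) · w'))'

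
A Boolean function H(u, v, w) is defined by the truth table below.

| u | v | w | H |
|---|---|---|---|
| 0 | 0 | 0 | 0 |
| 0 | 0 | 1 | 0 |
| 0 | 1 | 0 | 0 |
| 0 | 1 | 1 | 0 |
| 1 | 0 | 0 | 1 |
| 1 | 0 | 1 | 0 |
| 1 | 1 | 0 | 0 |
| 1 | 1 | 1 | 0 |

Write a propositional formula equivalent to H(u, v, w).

H is 1 on exactly one input, (1,0,0), whose minterm is u·¬v·¬w. So H is just that conjunction.

H(u, v, w) = (u and not v) and not w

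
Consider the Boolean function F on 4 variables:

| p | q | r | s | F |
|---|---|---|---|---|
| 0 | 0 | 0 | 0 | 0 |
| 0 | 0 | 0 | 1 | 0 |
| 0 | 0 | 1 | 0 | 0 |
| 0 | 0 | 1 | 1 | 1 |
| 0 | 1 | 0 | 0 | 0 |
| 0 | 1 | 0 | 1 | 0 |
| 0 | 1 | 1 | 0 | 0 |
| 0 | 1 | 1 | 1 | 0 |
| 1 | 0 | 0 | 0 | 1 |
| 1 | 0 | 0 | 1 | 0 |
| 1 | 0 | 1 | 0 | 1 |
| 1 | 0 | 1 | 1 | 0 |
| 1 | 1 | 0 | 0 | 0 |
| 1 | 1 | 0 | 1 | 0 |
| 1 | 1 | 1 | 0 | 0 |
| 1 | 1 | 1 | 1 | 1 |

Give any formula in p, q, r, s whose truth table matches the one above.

The 1-rows are (0,0,1,1), (1,0,0,0), (1,0,1,0), (1,1,1,1). Each contributes one minterm — ¬p·¬q·r·s; p·¬q·¬r·¬s; p·¬q·r·¬s; p·q·r·s — and their disjunction is a sum-of-products form of F.

F(p, q, r, s) = (((((not p and not q) and r) and s) or (((p and not q) and not r) and not s)) or (((p and not q) and r) and not s)) or (((p and q) and r) and s)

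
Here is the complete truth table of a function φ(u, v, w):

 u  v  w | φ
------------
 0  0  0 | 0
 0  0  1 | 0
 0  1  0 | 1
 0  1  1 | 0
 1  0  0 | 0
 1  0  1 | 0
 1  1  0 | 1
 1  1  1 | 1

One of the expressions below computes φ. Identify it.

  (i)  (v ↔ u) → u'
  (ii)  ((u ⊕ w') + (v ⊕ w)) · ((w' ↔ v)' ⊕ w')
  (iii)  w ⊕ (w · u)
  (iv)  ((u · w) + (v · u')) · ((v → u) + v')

ii

(i) fails at (0,0,0): the formula yields 1, φ is 0.
(iii) fails at (0,0,1): the formula yields 1, φ is 0.
(iv) fails at (0,1,0): the formula yields 0, φ is 1.
That leaves (ii). Evaluating it on every row reproduces the table of φ exactly.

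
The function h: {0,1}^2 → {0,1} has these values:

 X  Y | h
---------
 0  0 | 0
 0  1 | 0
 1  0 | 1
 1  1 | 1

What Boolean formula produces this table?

Collect the rows where h=1 — (1,0), (1,1) — and write one minterm per row: X·¬Y, X·Y. Their union (logical OR) reproduces the table exactly.

h(X, Y) = (X & ~Y) | (X & Y)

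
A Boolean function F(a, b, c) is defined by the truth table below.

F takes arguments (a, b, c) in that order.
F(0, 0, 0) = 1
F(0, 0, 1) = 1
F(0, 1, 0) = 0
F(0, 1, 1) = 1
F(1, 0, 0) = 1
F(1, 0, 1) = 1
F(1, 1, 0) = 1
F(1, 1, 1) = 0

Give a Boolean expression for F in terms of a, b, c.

F(a, b, c) = not (((not a and b) and not c) or ((a and b) and c))

The 0-rows are (0,1,0), (1,1,1). Take each as a conjunction (¬a·b·¬c, a·b·c), form their disjunction, and complement — that gives a formula that is 1 everywhere F is.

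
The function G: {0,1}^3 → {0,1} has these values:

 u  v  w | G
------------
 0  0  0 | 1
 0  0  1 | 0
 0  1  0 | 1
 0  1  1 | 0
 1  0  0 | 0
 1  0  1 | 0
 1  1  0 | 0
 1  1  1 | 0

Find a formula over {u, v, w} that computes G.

G(u, v, w) = ((~u & ~v) & ~w) | ((~u & v) & ~w)

Collect the rows where G=1 — (0,0,0), (0,1,0) — and write one minterm per row: ¬u·¬v·¬w, ¬u·v·¬w. Their union (logical OR) reproduces the table exactly.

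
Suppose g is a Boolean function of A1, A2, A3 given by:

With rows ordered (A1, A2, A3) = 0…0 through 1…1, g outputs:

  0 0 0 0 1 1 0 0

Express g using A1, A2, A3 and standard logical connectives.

g(A1, A2, A3) = ((A1 AND NOT A2) AND NOT A3) OR ((A1 AND NOT A2) AND A3)

Collect the rows where g=1 — (1,0,0), (1,0,1) — and write one minterm per row: A1·¬A2·¬A3, A1·¬A2·A3. Their union (logical OR) reproduces the table exactly.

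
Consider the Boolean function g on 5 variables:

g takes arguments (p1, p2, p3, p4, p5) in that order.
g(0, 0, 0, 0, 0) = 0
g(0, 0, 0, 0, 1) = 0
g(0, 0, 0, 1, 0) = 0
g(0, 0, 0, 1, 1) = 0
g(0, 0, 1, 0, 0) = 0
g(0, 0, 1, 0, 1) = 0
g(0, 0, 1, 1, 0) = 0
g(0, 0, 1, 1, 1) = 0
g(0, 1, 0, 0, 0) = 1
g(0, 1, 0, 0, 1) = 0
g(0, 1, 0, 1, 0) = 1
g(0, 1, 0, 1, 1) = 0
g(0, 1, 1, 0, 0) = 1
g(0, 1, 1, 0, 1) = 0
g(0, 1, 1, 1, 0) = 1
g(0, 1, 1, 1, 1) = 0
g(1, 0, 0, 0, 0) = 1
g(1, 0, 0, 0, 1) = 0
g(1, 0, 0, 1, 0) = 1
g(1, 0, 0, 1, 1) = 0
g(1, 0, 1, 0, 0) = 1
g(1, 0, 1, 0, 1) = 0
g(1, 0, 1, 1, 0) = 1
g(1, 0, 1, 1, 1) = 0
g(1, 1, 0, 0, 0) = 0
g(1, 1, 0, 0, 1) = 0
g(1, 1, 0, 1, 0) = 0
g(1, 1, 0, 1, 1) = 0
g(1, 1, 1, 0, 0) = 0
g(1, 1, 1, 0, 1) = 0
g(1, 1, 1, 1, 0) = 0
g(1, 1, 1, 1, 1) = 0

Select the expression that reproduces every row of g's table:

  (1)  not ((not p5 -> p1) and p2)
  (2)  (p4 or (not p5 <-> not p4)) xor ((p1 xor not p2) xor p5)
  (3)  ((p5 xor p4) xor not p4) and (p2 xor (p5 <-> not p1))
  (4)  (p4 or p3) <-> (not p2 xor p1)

3

(1): at (0,0,0,0,0) it gives 1, but g = 0 — eliminated.
(2): at (0,0,0,1,1) it gives 1, but g = 0 — eliminated.
(4): at (0,0,0,1,0) it gives 1, but g = 0 — eliminated.
That leaves (3). Evaluating it on every row reproduces the table of g exactly.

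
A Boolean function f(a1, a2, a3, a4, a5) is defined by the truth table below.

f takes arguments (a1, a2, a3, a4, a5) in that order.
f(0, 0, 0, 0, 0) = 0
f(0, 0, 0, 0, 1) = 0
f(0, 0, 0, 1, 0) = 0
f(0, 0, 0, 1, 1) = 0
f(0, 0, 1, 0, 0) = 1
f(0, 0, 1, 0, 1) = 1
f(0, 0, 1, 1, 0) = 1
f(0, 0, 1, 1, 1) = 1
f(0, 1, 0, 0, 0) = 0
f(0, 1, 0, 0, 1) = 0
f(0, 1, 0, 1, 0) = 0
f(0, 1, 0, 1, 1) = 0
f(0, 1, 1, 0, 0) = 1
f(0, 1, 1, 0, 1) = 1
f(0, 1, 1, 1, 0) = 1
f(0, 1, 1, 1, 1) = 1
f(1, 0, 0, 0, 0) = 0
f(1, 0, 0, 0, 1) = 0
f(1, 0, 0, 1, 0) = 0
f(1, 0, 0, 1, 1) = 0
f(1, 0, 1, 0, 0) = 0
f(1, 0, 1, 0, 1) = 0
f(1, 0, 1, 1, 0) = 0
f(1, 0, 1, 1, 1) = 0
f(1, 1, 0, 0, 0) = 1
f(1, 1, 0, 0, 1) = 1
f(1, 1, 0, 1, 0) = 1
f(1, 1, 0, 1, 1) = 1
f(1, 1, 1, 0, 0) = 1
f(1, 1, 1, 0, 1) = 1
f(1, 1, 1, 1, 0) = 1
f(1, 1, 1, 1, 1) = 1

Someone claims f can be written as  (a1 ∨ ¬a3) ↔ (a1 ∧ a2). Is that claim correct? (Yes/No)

Yes

Test each input against both f and the formula:
  a1=0, a2=0, a3=0, a4=0, a5=0: formula gives 0, f = 0 ✓
  a1=0, a2=0, a3=0, a4=0, a5=1: formula gives 0, f = 0 ✓
  a1=0, a2=0, a3=0, a4=1, a5=0: formula gives 0, f = 0 ✓
  a1=0, a2=0, a3=0, a4=1, a5=1: formula gives 0, f = 0 ✓
  … (the remaining 28 rows also agree.)
All 32 rows match — the expression computes f exactly.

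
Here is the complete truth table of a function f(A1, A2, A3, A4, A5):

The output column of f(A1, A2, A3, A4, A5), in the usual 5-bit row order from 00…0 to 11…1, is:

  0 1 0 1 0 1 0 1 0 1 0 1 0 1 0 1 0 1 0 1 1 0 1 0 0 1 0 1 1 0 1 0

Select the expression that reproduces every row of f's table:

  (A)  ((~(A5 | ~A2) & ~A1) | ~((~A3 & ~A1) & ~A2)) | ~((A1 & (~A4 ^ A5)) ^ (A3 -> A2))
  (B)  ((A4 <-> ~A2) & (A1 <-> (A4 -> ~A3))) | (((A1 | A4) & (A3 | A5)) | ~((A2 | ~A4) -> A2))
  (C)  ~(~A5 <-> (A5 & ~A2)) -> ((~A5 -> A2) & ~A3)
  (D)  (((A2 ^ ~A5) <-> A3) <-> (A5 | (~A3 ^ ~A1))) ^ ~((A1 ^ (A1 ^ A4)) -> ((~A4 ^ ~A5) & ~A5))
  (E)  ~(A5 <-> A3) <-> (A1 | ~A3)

(A): at (0,0,0,0,1) it gives 0, but f = 1 — eliminated.
(B): at (0,0,0,0,0) it gives 1, but f = 0 — eliminated.
(C): at (0,0,1,0,1) it gives 0, but f = 1 — eliminated.
(D): at (0,0,0,0,0) it gives 1, but f = 0 — eliminated.
That leaves (E). Evaluating it on every row reproduces the table of f exactly.

E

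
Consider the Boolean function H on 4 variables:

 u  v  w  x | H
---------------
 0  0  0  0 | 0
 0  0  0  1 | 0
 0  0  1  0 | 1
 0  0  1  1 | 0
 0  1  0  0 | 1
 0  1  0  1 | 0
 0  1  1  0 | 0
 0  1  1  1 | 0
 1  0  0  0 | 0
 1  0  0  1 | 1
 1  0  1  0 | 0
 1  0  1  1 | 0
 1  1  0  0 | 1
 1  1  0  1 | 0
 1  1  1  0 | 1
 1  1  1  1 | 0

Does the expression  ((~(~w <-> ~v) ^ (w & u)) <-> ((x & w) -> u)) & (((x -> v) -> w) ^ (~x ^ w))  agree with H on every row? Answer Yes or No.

Evaluate ((~(~w <-> ~v) ^ (w & u)) <-> ((x & w) -> u)) & (((x -> v) -> w) ^ (~x ^ w)) on each row and compare to H:
  u=0, v=0, w=0, x=0: formula gives 0, H = 0 ✓
  u=0, v=0, w=0, x=1: formula gives 0, H = 0 ✓
  u=0, v=0, w=1, x=0: formula gives 1, H = 1 ✓
  u=0, v=0, w=1, x=1: formula gives 0, H = 0 ✓
  …
  u=1, v=0, w=0, x=1: formula gives 0, but H = 1 ✗
Row (1,0,0,1) is a counterexample, so the formula is not equivalent to H.

No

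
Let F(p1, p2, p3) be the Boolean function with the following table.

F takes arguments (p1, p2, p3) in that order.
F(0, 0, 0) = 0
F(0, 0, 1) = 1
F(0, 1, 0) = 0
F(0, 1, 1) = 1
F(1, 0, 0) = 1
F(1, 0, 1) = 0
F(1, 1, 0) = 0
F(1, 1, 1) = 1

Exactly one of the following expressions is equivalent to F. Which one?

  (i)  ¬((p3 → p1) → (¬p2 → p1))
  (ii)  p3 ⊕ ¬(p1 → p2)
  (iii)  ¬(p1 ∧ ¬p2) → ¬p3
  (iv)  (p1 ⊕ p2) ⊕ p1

ii

(i) fails at (0,0,0): the formula yields 1, F is 0.
(iii) fails at (0,0,0): the formula yields 1, F is 0.
(iv) fails at (0,0,1): the formula yields 0, F is 1.
(ii) is the remaining candidate, and it agrees with F on all 8 inputs.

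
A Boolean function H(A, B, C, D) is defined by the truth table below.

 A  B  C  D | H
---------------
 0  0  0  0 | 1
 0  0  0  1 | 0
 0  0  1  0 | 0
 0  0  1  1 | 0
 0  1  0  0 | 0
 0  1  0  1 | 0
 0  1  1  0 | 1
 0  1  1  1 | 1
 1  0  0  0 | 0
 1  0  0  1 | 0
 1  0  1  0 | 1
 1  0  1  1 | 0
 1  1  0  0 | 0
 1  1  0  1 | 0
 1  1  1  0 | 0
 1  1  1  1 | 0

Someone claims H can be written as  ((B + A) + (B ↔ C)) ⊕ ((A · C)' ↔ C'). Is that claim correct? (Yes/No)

No

Check the formula against H row by row:
  A=0, B=0, C=0, D=0: formula gives 0, but H = 1 ✗
A single disagreement suffices: at (0,0,0,0) they differ, so the formula does not compute H.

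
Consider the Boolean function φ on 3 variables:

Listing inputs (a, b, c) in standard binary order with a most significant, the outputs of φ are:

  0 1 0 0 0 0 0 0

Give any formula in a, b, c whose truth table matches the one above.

φ(a, b, c) = (¬a ∧ ¬b) ∧ c

φ is 1 on exactly one input, (0,0,1), whose minterm is ¬a·¬b·c. So φ is just that conjunction.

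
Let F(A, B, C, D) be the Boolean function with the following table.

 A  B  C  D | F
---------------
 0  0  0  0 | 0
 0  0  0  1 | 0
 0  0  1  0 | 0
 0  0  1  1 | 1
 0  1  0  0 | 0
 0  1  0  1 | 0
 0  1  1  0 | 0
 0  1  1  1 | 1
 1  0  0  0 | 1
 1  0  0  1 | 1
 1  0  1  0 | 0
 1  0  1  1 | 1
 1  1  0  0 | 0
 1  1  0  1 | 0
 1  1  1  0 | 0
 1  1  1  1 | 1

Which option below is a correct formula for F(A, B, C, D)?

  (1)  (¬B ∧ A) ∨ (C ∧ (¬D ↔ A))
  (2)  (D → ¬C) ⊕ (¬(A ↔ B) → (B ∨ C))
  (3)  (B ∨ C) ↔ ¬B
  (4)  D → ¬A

(1) disagrees with F on (1,0,1,0) (formula → 1, table → 0); rule it out.
(3) disagrees with F on (0,0,1,0) (formula → 1, table → 0); rule it out.
(4) disagrees with F on (0,0,0,0) (formula → 1, table → 0); rule it out.
(2) is the remaining candidate, and it agrees with F on all 16 inputs.

2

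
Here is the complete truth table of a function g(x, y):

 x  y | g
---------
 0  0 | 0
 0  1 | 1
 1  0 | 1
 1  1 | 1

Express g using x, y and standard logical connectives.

g(x, y) = x OR y

The output is 1 whenever at least one input is 1 — the OR of all inputs.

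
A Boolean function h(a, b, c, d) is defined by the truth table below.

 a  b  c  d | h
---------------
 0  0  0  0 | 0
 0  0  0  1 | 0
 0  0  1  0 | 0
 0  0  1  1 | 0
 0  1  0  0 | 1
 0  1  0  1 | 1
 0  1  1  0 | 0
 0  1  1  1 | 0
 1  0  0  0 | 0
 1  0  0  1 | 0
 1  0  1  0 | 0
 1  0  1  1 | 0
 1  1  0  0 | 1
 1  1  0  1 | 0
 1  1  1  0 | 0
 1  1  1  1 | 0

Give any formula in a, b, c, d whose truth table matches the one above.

The 1-rows are (0,1,0,0), (0,1,0,1), (1,1,0,0). Each contributes one minterm — ¬a·b·¬c·¬d; ¬a·b·¬c·d; a·b·¬c·¬d — and their disjunction is a sum-of-products form of h.

h(a, b, c, d) = ((((¬a ∧ b) ∧ ¬c) ∧ ¬d) ∨ (((¬a ∧ b) ∧ ¬c) ∧ d)) ∨ (((a ∧ b) ∧ ¬c) ∧ ¬d)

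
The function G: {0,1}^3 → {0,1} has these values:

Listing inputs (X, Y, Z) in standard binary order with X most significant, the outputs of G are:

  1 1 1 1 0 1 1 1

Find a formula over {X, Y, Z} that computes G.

G is 0 on exactly one input, (1,0,0), whose minterm is X·¬Y·¬Z. So G is the negation of that single conjunction.

G(X, Y, Z) = ¬((X ∧ ¬Y) ∧ ¬Z)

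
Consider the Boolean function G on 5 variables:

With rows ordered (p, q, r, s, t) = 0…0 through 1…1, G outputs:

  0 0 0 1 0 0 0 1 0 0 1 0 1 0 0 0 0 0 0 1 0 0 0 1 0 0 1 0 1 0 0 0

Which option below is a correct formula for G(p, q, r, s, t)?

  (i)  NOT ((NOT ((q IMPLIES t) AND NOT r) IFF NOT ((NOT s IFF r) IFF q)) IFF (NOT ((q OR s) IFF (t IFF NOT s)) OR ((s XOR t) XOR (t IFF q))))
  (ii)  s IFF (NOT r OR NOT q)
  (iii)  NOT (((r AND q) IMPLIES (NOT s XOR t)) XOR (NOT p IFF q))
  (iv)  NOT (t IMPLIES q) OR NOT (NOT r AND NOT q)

(ii): at (0,0,0,1,0) it gives 1, but G = 0 — eliminated.
(iii): at (0,0,0,1,1) it gives 0, but G = 1 — eliminated.
(iv): at (0,0,0,0,1) it gives 1, but G = 0 — eliminated.
Only (i) survives; checking it on all 32 rows confirms it matches G.

i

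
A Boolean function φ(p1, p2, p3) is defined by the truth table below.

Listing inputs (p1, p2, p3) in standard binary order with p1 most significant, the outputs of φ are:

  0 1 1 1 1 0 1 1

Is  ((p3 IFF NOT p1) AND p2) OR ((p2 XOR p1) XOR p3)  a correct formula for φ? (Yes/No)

Yes

Check the formula against φ row by row:
  p1=0, p2=0, p3=0: formula gives 0, φ = 0 ✓
  p1=0, p2=0, p3=1: formula gives 1, φ = 1 ✓
  p1=0, p2=1, p3=0: formula gives 1, φ = 1 ✓
  p1=0, p2=1, p3=1: formula gives 1, φ = 1 ✓
  p1=1, p2=0, p3=0: formula gives 1, φ = 1 ✓
  …and likewise for the remaining 3 rows.
Every row agrees, so the formula is equivalent.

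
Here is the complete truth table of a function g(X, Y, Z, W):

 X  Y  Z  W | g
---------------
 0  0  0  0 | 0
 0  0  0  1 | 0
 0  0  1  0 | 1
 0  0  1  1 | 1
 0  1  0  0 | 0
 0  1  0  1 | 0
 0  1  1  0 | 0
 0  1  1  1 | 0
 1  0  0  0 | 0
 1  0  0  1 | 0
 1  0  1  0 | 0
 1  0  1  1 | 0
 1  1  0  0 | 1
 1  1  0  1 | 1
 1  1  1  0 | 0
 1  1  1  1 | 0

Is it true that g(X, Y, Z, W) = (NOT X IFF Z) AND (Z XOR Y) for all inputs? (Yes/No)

Yes

Check the formula against g row by row:
  X=0, Y=0, Z=0, W=0: formula gives 0, g = 0 ✓
  X=0, Y=0, Z=0, W=1: formula gives 0, g = 0 ✓
  X=0, Y=0, Z=1, W=0: formula gives 1, g = 1 ✓
  X=0, Y=0, Z=1, W=1: formula gives 1, g = 1 ✓
  …and likewise for the remaining 12 rows.
No disagreement on any input; they are logically equivalent.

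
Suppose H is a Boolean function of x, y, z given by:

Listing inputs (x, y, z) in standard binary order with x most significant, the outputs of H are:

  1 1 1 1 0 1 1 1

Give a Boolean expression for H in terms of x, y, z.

H(x, y, z) = NOT ((x AND NOT y) AND NOT z)

H is 0 on exactly one input, (1,0,0), whose minterm is x·¬y·¬z. So H is the negation of that single conjunction.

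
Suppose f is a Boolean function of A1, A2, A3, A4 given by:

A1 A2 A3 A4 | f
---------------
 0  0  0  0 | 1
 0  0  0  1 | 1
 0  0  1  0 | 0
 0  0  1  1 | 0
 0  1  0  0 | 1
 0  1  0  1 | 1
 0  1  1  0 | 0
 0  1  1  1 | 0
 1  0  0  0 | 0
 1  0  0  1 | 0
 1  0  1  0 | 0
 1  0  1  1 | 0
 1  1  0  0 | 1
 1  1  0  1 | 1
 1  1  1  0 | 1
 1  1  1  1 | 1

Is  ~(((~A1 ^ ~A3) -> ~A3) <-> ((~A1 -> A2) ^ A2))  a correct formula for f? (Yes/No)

Test each input against both f and the formula:
  A1=0, A2=0, A3=0, A4=0: formula gives 1, f = 1 ✓
  A1=0, A2=0, A3=0, A4=1: formula gives 1, f = 1 ✓
  A1=0, A2=0, A3=1, A4=0: formula gives 0, f = 0 ✓
  A1=0, A2=0, A3=1, A4=1: formula gives 0, f = 0 ✓
  … (the remaining 12 rows also agree.)
No disagreement on any input; they are logically equivalent.

Yes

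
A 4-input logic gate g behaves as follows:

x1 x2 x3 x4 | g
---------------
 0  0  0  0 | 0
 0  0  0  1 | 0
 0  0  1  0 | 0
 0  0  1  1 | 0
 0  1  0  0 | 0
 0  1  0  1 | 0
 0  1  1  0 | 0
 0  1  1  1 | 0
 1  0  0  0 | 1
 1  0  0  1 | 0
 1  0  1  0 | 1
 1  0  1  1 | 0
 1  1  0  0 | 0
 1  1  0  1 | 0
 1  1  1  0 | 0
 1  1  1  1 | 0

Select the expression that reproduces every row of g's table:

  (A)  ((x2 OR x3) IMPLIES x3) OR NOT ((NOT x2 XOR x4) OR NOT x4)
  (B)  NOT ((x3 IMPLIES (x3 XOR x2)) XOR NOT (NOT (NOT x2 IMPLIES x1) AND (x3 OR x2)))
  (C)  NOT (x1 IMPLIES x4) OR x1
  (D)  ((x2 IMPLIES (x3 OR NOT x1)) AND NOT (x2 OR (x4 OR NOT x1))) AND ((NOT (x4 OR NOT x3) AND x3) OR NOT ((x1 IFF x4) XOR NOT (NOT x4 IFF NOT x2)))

D

(A): at (0,0,0,0) it gives 1, but g = 0 — eliminated.
(B): at (0,0,0,0) it gives 1, but g = 0 — eliminated.
(C): at (1,0,0,1) it gives 1, but g = 0 — eliminated.
Only (D) survives; checking it on all 16 rows confirms it matches g.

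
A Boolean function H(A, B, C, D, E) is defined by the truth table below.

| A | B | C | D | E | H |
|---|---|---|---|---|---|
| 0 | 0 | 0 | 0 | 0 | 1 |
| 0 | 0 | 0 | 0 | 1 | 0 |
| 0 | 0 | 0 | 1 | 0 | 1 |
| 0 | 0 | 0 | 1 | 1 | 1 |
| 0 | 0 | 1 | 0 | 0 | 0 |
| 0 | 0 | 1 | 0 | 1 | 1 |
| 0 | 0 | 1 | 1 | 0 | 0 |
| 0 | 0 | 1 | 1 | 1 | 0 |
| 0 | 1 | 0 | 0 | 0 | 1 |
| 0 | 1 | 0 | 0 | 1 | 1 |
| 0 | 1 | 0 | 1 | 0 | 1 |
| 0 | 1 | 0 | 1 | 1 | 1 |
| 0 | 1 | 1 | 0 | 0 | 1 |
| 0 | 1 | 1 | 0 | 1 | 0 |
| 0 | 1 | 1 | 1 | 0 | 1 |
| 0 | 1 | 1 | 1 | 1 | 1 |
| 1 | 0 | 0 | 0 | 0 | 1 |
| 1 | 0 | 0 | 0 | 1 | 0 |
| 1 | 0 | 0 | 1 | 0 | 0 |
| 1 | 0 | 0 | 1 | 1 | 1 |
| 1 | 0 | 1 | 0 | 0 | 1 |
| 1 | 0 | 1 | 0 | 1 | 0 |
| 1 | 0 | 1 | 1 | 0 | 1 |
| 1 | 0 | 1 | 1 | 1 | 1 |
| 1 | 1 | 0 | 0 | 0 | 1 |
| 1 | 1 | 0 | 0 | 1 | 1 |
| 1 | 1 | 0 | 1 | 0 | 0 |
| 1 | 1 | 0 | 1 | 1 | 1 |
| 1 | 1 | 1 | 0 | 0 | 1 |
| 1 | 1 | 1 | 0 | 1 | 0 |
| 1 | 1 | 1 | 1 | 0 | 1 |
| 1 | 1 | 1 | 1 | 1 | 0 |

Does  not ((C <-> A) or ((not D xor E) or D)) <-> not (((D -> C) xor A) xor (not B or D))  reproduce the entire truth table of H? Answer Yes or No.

Check the formula against H row by row:
  A=0, B=0, C=0, D=0, E=0: formula gives 0, but H = 1 ✗
Row (0,0,0,0,0) is a counterexample, so the formula is not equivalent to H.

No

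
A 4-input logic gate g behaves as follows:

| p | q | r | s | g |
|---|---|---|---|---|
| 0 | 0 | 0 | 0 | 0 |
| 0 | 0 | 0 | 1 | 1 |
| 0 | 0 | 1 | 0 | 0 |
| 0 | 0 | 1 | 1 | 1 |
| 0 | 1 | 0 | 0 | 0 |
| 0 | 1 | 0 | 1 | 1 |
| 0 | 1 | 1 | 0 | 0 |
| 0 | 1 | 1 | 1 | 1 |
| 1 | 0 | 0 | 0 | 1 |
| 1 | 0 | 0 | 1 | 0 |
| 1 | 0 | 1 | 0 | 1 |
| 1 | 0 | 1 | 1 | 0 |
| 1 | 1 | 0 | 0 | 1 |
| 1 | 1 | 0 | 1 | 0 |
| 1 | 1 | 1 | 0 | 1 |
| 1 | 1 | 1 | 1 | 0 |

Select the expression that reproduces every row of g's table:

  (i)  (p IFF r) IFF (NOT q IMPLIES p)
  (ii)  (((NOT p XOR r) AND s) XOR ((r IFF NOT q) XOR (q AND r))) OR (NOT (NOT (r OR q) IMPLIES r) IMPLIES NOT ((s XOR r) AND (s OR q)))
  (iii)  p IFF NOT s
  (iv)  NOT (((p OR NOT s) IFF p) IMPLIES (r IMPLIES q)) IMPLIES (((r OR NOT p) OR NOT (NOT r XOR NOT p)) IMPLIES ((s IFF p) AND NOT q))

(i) disagrees with g on (0,0,0,1) (formula → 0, table → 1); rule it out.
(ii) disagrees with g on (0,0,0,0) (formula → 1, table → 0); rule it out.
(iv) disagrees with g on (0,0,0,0) (formula → 1, table → 0); rule it out.
That leaves (iii). Evaluating it on every row reproduces the table of g exactly.

iii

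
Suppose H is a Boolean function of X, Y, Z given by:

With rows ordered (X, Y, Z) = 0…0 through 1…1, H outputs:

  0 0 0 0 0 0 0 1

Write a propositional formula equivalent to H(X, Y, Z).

The output is 1 only when every input is 1 — the AND of all inputs.

H(X, Y, Z) = (X · Y) · Z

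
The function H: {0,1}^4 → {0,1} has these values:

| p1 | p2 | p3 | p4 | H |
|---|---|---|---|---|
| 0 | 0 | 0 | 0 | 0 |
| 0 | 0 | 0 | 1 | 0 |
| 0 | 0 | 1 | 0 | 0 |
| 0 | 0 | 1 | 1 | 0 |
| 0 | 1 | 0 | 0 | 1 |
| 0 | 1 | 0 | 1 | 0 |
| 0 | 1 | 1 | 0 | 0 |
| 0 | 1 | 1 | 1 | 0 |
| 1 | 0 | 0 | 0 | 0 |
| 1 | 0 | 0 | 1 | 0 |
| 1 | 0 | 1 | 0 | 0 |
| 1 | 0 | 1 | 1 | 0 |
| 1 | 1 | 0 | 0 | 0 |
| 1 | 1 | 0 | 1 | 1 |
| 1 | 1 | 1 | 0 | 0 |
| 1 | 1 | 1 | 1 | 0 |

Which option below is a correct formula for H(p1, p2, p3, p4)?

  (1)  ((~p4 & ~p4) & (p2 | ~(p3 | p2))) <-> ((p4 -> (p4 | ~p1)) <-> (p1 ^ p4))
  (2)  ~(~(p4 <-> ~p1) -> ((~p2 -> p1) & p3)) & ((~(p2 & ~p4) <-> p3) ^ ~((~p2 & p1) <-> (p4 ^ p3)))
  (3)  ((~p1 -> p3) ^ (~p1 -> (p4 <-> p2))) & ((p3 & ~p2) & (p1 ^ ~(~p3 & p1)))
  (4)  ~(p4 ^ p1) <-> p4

2

(1): at (0,0,1,0) it gives 1, but H = 0 — eliminated.
(3): at (0,0,1,1) it gives 1, but H = 0 — eliminated.
(4): at (0,1,0,0) it gives 0, but H = 1 — eliminated.
Only (2) survives; checking it on all 16 rows confirms it matches H.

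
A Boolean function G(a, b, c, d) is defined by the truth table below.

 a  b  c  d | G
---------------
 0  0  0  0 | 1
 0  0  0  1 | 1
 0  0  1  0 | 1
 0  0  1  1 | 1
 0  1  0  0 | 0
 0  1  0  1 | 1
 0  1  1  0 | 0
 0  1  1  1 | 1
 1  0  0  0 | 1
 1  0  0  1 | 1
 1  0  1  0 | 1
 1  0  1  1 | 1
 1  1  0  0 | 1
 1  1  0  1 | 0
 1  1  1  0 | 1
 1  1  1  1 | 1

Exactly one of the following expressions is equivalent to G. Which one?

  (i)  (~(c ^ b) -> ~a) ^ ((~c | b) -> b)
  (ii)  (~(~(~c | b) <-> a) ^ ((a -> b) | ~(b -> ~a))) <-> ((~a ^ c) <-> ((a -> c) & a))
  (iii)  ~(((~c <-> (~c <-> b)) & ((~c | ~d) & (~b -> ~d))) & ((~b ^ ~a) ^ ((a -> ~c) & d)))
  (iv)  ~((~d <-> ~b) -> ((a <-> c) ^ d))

(i) fails at (0,0,1,0): the formula yields 0, G is 1.
(ii) fails at (0,0,0,0): the formula yields 0, G is 1.
(iv) fails at (0,0,0,0): the formula yields 0, G is 1.
(iii) is the remaining candidate, and it agrees with G on all 16 inputs.

iii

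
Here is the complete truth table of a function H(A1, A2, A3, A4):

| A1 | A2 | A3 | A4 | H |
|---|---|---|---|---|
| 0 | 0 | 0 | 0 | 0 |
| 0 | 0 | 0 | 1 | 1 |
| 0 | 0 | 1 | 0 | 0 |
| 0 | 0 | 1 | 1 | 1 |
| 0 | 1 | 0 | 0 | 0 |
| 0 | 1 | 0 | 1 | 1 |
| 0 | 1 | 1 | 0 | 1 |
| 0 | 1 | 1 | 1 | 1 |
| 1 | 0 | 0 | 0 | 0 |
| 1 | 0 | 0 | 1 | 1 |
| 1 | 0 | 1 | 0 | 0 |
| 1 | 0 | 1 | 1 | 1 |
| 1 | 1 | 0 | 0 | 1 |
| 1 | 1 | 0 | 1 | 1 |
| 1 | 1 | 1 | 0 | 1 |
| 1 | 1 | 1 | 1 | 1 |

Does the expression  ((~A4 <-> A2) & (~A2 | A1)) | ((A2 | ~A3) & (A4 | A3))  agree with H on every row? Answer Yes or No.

Check the formula against H row by row:
  A1=0, A2=0, A3=0, A4=0: formula gives 0, H = 0 ✓
  A1=0, A2=0, A3=0, A4=1: formula gives 1, H = 1 ✓
  A1=0, A2=0, A3=1, A4=0: formula gives 0, H = 0 ✓
  A1=0, A2=0, A3=1, A4=1: formula gives 1, H = 1 ✓
  … (the remaining 12 rows also agree.)
Every row agrees, so the formula is equivalent.

Yes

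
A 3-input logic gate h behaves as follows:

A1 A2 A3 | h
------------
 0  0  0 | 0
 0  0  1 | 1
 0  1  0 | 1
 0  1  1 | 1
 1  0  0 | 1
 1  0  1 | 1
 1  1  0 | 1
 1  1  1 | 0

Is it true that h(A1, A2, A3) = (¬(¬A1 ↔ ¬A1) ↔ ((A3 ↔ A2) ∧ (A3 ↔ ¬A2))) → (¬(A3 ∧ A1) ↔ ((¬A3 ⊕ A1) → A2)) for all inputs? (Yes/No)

Yes

Check the formula against h row by row:
  A1=0, A2=0, A3=0: formula gives 0, h = 0 ✓
  A1=0, A2=0, A3=1: formula gives 1, h = 1 ✓
  A1=0, A2=1, A3=0: formula gives 1, h = 1 ✓
  A1=0, A2=1, A3=1: formula gives 1, h = 1 ✓
  A1=1, A2=0, A3=0: formula gives 1, h = 1 ✓
  … (the remaining 3 rows also agree.)
All 8 rows match — the expression computes h exactly.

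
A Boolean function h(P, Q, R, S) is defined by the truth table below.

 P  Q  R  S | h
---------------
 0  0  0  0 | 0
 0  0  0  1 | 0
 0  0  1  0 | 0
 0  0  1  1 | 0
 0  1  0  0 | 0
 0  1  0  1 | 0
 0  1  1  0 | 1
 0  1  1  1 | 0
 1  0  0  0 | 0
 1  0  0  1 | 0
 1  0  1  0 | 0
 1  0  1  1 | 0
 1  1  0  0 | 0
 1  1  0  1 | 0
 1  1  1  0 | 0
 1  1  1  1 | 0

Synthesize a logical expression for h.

Only row (0,1,1,0) gives 1. That row's minterm ¬P·Q·R·¬S is h directly.

h(P, Q, R, S) = ((not P and Q) and R) and not S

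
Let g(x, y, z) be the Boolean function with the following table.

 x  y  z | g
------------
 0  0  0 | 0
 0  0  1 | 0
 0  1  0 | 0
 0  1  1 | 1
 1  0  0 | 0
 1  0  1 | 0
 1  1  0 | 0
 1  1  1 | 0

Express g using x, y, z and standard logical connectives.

g is 1 on exactly one input, (0,1,1), whose minterm is ¬x·y·z. So g is just that conjunction.

g(x, y, z) = (¬x ∧ y) ∧ z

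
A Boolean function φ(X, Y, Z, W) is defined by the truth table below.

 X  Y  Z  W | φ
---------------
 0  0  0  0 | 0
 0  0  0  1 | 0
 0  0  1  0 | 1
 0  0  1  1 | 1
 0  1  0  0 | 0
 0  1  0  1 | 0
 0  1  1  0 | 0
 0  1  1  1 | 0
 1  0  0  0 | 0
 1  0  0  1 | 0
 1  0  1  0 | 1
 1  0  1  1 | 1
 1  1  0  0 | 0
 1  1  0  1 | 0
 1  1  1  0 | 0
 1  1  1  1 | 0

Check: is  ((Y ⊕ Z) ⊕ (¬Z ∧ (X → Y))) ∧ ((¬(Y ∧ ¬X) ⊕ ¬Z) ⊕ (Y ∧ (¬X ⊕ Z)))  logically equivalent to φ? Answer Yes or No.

Yes

Check the formula against φ row by row:
  X=0, Y=0, Z=0, W=0: formula gives 0, φ = 0 ✓
  X=0, Y=0, Z=0, W=1: formula gives 0, φ = 0 ✓
  X=0, Y=0, Z=1, W=0: formula gives 1, φ = 1 ✓
  X=0, Y=0, Z=1, W=1: formula gives 1, φ = 1 ✓
  … (the remaining 12 rows also agree.)
Every row agrees, so the formula is equivalent.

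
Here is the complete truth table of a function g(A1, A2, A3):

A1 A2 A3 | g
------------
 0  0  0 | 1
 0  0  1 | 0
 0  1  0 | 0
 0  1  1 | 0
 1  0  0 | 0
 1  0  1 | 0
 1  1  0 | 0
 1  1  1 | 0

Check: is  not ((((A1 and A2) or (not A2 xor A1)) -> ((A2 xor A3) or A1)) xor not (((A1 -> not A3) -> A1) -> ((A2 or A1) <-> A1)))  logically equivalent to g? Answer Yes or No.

Check the formula against g row by row:
  A1=0, A2=0, A3=0: formula gives 1, g = 1 ✓
  A1=0, A2=0, A3=1: formula gives 0, g = 0 ✓
  A1=0, A2=1, A3=0: formula gives 0, g = 0 ✓
  A1=0, A2=1, A3=1: formula gives 0, g = 0 ✓
  A1=1, A2=0, A3=0: formula gives 0, g = 0 ✓
  … (the remaining 3 rows also agree.)
No disagreement on any input; they are logically equivalent.

Yes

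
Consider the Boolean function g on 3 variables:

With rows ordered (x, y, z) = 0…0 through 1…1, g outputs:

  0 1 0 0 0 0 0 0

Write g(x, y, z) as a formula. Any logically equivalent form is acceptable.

g is 1 on exactly one input, (0,0,1), whose minterm is ¬x·¬y·z. So g is just that conjunction.

g(x, y, z) = (NOT x AND NOT y) AND z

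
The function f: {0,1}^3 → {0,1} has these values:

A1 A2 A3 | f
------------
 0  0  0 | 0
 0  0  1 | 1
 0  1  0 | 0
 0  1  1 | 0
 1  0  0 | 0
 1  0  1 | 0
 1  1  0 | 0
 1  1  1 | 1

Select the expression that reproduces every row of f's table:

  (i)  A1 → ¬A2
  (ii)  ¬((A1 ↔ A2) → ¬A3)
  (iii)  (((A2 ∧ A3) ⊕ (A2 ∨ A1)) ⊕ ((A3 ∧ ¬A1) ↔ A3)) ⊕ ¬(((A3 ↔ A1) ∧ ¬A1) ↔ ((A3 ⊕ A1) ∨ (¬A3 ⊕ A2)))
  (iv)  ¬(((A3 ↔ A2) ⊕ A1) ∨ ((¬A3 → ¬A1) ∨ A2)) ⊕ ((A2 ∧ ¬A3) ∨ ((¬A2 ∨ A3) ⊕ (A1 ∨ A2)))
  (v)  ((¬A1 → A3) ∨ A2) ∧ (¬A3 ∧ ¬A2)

(i) fails at (0,0,0): the formula yields 1, f is 0.
(iii) fails at (0,0,0): the formula yields 1, f is 0.
(iv) fails at (0,0,0): the formula yields 1, f is 0.
(v) fails at (0,0,1): the formula yields 0, f is 1.
Only (ii) survives; checking it on all 8 rows confirms it matches f.

ii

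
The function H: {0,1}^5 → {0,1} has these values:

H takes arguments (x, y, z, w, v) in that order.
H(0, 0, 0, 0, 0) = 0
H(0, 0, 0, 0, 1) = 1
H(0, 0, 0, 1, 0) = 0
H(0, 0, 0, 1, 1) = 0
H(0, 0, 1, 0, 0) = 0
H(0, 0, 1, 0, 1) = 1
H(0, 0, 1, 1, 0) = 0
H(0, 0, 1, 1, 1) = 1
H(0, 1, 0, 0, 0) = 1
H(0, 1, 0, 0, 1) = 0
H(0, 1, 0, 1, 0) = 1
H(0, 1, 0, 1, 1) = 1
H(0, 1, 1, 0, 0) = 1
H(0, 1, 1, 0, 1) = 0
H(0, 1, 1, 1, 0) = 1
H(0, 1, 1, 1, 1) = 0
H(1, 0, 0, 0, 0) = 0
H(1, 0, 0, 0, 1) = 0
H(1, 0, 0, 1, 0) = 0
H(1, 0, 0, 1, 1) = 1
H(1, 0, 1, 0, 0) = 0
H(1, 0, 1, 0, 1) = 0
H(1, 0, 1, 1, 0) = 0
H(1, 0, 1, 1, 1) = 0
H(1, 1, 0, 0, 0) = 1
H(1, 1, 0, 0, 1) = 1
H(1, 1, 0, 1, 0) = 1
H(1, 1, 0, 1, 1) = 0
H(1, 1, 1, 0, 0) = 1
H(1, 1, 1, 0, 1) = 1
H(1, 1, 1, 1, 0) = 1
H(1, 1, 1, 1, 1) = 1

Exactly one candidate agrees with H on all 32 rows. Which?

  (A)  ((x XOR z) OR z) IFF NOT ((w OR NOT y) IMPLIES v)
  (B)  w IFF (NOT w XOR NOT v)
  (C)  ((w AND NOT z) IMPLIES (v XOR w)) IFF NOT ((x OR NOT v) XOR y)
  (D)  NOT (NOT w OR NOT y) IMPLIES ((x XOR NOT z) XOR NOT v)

C

(A) disagrees with H on (0,0,0,1,1) (formula → 1, table → 0); rule it out.
(B) disagrees with H on (0,0,0,0,0) (formula → 1, table → 0); rule it out.
(D) disagrees with H on (0,0,0,0,0) (formula → 1, table → 0); rule it out.
(C) is the remaining candidate, and it agrees with H on all 32 inputs.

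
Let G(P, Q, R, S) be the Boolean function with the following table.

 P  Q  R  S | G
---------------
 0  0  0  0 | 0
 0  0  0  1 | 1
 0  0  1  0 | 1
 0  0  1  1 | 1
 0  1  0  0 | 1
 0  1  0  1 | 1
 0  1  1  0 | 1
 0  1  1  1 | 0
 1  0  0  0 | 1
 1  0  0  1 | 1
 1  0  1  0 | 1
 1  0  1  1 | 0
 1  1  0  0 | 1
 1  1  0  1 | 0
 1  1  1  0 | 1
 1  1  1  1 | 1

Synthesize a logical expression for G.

G(P, Q, R, S) = ((((((P' · Q') · R') · S') + (((P' · Q) · R) · S)) + (((P · Q') · R) · S)) + (((P · Q) · R') · S))'

There are just 4 zero rows: (0,0,0,0), (0,1,1,1), (1,0,1,1), (1,1,0,1). Their minterms are ¬P·¬Q·¬R·¬S, ¬P·Q·R·S, P·¬Q·R·S, P·Q·¬R·S; the OR of those covers precisely the 0-outputs, and negating it yields G.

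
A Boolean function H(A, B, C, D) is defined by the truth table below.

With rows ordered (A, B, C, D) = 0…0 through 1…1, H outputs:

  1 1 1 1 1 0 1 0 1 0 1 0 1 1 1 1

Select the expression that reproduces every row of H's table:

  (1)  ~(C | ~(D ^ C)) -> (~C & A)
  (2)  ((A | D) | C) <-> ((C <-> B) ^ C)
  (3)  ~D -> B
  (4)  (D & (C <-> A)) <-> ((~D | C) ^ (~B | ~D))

4

(1): at (0,0,0,1) it gives 0, but H = 1 — eliminated.
(2): at (0,0,0,0) it gives 0, but H = 1 — eliminated.
(3): at (0,0,0,0) it gives 0, but H = 1 — eliminated.
That leaves (4). Evaluating it on every row reproduces the table of H exactly.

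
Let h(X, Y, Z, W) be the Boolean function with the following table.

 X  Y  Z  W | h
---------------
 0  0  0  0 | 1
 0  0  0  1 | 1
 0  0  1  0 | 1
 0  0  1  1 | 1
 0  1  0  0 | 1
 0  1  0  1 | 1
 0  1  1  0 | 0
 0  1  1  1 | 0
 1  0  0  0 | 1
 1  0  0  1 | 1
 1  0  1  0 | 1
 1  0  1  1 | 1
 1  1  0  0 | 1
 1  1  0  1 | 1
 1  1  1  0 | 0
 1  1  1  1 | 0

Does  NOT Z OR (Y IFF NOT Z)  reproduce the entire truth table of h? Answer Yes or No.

Yes

Test each input against both h and the formula:
  X=0, Y=0, Z=0, W=0: formula gives 1, h = 1 ✓
  X=0, Y=0, Z=0, W=1: formula gives 1, h = 1 ✓
  X=0, Y=0, Z=1, W=0: formula gives 1, h = 1 ✓
  X=0, Y=0, Z=1, W=1: formula gives 1, h = 1 ✓
  … (the remaining 12 rows also agree.)
Every row agrees, so the formula is equivalent.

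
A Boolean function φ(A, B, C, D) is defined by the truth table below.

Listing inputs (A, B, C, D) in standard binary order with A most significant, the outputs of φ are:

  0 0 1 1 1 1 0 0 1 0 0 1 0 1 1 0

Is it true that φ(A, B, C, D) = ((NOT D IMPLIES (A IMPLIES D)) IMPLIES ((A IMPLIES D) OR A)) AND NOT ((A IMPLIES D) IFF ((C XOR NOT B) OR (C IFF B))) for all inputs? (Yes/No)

Evaluate ((NOT D IMPLIES (A IMPLIES D)) IMPLIES ((A IMPLIES D) OR A)) AND NOT ((A IMPLIES D) IFF ((C XOR NOT B) OR (C IFF B))) on each row and compare to φ:
  A=0, B=0, C=0, D=0: formula gives 0, φ = 0 ✓
  A=0, B=0, C=0, D=1: formula gives 0, φ = 0 ✓
  A=0, B=0, C=1, D=0: formula gives 1, φ = 1 ✓
  A=0, B=0, C=1, D=1: formula gives 1, φ = 1 ✓
  … (the remaining 12 rows also agree.)
All 16 rows match — the expression computes φ exactly.

Yes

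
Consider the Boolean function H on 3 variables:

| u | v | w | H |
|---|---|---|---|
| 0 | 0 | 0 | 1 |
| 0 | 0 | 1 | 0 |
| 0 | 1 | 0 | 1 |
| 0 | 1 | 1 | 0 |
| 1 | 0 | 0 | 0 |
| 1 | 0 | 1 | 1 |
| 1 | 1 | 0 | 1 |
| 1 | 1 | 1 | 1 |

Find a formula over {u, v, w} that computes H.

There are just 3 zero rows: (0,0,1), (0,1,1), (1,0,0). Their minterms are ¬u·¬v·w, ¬u·v·w, u·¬v·¬w; the OR of those covers precisely the 0-outputs, and negating it yields H.

H(u, v, w) = ((((u' · v') · w) + ((u' · v) · w)) + ((u · v') · w'))'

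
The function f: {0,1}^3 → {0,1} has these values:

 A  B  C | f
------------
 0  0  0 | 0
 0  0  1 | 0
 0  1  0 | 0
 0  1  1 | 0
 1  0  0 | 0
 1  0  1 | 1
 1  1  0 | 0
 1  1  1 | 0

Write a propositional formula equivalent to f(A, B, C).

Only row (1,0,1) gives 1. That row's minterm A·¬B·C is f directly.

f(A, B, C) = (A & ~B) & C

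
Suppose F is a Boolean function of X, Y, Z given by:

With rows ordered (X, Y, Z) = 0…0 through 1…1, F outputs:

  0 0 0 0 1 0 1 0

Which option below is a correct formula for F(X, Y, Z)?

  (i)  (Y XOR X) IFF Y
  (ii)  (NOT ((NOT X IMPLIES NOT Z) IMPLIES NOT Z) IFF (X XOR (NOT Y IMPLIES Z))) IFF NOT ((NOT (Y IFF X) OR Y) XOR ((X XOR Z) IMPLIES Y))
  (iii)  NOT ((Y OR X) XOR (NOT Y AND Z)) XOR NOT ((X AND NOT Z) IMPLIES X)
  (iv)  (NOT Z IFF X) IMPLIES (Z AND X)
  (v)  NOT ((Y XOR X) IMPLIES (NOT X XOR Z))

(i) fails at (0,0,0): the formula yields 1, F is 0.
(iii) fails at (0,0,0): the formula yields 1, F is 0.
(iv) fails at (0,0,0): the formula yields 1, F is 0.
(v) fails at (0,1,1): the formula yields 1, F is 0.
(ii) is the remaining candidate, and it agrees with F on all 8 inputs.

ii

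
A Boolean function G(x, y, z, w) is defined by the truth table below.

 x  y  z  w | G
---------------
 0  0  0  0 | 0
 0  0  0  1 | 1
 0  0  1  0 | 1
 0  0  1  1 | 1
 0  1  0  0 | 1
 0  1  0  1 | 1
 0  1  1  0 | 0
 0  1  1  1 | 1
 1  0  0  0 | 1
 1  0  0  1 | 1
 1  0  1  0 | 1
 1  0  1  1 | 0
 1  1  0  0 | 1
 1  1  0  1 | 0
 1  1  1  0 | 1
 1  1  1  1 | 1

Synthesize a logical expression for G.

G(x, y, z, w) = ~((((((~x & ~y) & ~z) & ~w) | (((~x & y) & z) & ~w)) | (((x & ~y) & z) & w)) | (((x & y) & ~z) & w))

G is 0 on only 4 rows — (0,0,0,0), (0,1,1,0), (1,0,1,1), (1,1,0,1). Writing each as a minterm (¬x·¬y·¬z·¬w, ¬x·y·z·¬w, x·¬y·z·w, x·y·¬z·w) and OR-ing them characterizes exactly where G=0, so G is the negation of that disjunction.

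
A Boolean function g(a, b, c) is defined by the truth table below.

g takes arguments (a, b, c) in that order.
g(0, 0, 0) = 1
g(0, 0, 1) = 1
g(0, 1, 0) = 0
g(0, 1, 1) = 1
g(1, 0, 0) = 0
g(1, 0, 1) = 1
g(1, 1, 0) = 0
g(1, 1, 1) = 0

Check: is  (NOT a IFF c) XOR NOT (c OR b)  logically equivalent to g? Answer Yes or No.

Evaluate (NOT a IFF c) XOR NOT (c OR b) on each row and compare to g:
  a=0, b=0, c=0: formula gives 1, g = 1 ✓
  a=0, b=0, c=1: formula gives 1, g = 1 ✓
  a=0, b=1, c=0: formula gives 0, g = 0 ✓
  a=0, b=1, c=1: formula gives 1, g = 1 ✓
  a=1, b=0, c=0: formula gives 0, g = 0 ✓
  a=1, b=0, c=1: formula gives 0, but g = 1 ✗
A single disagreement suffices: at (1,0,1) they differ, so the formula does not compute g.

No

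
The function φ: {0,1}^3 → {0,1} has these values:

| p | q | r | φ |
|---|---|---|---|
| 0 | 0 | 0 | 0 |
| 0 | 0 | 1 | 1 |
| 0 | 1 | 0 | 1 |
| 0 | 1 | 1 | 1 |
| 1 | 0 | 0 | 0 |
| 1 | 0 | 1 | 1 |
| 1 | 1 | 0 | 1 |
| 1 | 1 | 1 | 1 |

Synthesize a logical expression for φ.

There are just 2 zero rows: (0,0,0), (1,0,0). Their minterms are ¬p·¬q·¬r, p·¬q·¬r; the OR of those covers precisely the 0-outputs, and negating it yields φ.

φ(p, q, r) = (((p' · q') · r') + ((p · q') · r'))'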